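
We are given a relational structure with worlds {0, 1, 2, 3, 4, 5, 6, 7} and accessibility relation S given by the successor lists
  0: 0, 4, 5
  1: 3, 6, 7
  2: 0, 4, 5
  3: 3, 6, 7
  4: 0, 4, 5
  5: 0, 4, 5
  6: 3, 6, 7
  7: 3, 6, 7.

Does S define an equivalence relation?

No

Reflexive: no — 1 is not related to itself.
Symmetric: no — 1 S 3 but not 3 S 1.
Transitive: yes — every two-step S-path is closed by a direct edge.
So S is not an equivalence relation.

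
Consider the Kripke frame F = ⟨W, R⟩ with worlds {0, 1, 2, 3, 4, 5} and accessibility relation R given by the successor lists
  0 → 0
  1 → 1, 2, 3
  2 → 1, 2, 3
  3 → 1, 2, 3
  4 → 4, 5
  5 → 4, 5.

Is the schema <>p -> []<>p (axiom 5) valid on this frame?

Yes

The schema 5 characterises exactly the Euclidean frames.
Euclidean: yes — any two successors of a common world are R-related.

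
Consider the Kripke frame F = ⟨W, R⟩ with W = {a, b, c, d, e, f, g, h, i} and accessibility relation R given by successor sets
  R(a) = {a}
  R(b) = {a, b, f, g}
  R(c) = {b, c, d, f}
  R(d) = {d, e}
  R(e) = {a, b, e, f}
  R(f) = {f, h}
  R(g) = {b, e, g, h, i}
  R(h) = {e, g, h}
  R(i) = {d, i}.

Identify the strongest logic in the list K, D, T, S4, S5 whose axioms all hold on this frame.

Serial (axiom D): yes — every world has a successor (e.g. a R a).
Reflexive (axiom T): yes — every world is R-related to itself.
Transitive (axiom 4): no — b R f and f R h, but not b R h.
Euclidean (axiom 5): no — b R a and b R f, but not a R f.
So F validates K, D, T; S4 would additionally require R to be transitive. The strongest is T.

T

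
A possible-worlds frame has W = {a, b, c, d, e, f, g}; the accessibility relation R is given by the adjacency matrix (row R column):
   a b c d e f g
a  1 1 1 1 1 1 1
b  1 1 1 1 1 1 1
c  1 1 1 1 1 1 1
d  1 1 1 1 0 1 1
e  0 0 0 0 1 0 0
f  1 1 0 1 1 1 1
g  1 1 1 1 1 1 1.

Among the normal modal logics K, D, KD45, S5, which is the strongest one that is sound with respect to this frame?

Serial (axiom D): yes — every world has a successor (e.g. a R a).
Euclidean (axiom 5): no — a R d and a R e, but not d R e.
Transitive (axiom 4): no — d R a and a R e, but not d R e.
Reflexive (axiom T): yes — every world is R-related to itself.
So F validates K, D; KD45 would additionally require R to be Euclidean and transitive. The strongest is D.

D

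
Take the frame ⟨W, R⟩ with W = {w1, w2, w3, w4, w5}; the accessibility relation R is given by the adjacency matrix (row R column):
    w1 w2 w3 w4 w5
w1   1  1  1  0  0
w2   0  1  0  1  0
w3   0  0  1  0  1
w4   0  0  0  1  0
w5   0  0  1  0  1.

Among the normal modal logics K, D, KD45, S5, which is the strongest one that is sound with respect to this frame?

Serial (axiom D): yes — every world has a successor (e.g. w1 R w1).
Euclidean (axiom 5): no — w1 R w2 and w1 R w3, but not w2 R w3.
Transitive (axiom 4): no — w1 R w2 and w2 R w4, but not w1 R w4.
Reflexive (axiom T): yes — every world is R-related to itself.
So F validates K, D; KD45 would additionally require R to be Euclidean and transitive. The strongest is D.

D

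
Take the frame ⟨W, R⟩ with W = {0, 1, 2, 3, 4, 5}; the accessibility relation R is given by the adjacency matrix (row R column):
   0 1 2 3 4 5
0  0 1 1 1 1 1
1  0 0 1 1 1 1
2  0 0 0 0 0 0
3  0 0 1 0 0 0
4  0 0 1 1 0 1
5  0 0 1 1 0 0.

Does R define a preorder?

Reflexive: no — 0 is not related to itself.
Transitive: yes — every two-step R-path is closed by a direct edge.
So R is not a preorder.

No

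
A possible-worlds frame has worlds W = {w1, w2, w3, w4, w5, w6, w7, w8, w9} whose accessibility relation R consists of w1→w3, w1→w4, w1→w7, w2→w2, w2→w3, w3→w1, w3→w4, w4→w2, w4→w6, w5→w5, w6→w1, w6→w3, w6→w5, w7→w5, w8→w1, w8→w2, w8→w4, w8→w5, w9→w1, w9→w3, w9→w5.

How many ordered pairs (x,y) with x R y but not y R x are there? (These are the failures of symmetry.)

17

Enumerating: (w1,w4), (w1,w7), (w2,w3), (w3,w4), (w4,w2), (w4,w6), (w6,w1), (w6,w3), (w6,w5), (w7,w5), (w8,w1), (w8,w2), (w8,w4), (w8,w5), (w9,w1), (w9,w3), (w9,w5).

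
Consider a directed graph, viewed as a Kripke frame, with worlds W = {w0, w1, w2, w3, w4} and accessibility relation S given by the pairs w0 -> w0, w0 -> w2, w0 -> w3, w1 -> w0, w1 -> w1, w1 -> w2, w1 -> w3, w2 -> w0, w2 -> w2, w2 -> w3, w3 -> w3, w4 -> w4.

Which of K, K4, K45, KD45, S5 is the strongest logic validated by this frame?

Transitive (axiom 4): yes — every two-step S-path is closed by a direct edge.
Euclidean (axiom 5): no — w0 S w3 and w0 S w2, but not w3 S w2.
Serial (axiom D): yes — every world has a successor (e.g. w0 S w0).
Reflexive (axiom T): yes — every world is S-related to itself.
So F validates K, K4; K45 would additionally require S to be Euclidean. The strongest is K4.

K4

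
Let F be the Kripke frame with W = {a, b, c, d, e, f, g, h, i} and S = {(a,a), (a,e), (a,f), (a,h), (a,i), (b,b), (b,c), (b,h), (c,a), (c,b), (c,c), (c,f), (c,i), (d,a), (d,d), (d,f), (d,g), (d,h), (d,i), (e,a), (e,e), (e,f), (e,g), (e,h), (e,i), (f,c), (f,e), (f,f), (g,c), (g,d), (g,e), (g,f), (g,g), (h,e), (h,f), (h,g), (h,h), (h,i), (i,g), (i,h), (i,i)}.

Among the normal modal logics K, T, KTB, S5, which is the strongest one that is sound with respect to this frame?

Reflexive (axiom T): yes — every world is S-related to itself.
Symmetric (axiom B): no — a S f but not f S a.
Euclidean (axiom 5): no — a S f and a S h, but not f S h.
So F validates K, T; KTB would additionally require S to be symmetric. The strongest is T.

T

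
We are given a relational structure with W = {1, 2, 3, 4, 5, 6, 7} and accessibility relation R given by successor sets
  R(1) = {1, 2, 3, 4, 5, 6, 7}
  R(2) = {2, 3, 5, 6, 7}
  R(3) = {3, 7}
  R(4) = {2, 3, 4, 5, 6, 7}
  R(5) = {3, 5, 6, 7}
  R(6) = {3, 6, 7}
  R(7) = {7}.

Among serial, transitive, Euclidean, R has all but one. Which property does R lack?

Serial: yes — every world has a successor (e.g. 1 R 1).
Transitive: yes — every two-step R-path is closed by a direct edge.
Euclidean: no — 1 R 2 and 1 R 4, but not 2 R 4.
Only Euclidean fails.

Euclidean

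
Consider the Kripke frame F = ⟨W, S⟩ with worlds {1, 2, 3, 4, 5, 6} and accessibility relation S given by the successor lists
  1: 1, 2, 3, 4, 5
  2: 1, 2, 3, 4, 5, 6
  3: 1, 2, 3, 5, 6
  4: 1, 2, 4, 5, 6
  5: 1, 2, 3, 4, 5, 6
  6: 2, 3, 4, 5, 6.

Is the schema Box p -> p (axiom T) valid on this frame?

By correspondence theory, T is valid on a frame iff S is reflexive.
Reflexive: yes — every world is S-related to itself.

Yes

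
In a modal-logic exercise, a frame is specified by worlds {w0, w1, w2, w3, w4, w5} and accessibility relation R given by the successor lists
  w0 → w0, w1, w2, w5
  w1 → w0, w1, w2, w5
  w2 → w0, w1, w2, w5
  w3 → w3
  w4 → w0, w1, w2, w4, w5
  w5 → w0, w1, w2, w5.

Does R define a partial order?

No

Reflexive: yes — every world is R-related to itself.
Transitive: yes — every two-step R-path is closed by a direct edge.
Antisymmetric: no — w0 R w1 and w1 R w0 with w0 ≠ w1.
So R is not a partial order.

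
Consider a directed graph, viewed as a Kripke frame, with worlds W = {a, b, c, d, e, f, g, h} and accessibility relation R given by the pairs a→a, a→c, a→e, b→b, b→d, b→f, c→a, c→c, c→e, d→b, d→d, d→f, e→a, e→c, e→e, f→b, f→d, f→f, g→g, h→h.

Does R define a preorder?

Reflexive: yes — every world is R-related to itself.
Transitive: yes — every two-step R-path is closed by a direct edge.
So R is a preorder.

Yes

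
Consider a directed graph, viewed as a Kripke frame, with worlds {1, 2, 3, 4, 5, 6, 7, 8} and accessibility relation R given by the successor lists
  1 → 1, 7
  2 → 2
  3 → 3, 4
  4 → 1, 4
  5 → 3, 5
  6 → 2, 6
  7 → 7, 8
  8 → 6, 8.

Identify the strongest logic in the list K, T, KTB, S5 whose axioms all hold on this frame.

Reflexive (axiom T): yes — every world is R-related to itself.
Symmetric (axiom B): no — 1 R 7 but not 7 R 1.
Euclidean (axiom 5): no — 1 R 7 and 1 R 1, but not 7 R 1.
So F validates K, T; KTB would additionally require R to be symmetric. The strongest is T.

T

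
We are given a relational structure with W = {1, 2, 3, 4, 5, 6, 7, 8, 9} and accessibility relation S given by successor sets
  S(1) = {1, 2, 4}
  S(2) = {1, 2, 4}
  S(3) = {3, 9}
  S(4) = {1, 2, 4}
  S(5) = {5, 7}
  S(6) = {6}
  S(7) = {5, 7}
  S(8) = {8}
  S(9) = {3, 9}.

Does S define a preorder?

Reflexive: yes — every world is S-related to itself.
Transitive: yes — every two-step S-path is closed by a direct edge.
So S is a preorder.

Yes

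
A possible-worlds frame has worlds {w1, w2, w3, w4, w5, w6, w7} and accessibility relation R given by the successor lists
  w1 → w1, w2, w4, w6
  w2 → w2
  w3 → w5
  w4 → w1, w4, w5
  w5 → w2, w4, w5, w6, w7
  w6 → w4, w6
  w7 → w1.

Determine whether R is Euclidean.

Euclidean: no — w1 R w2 and w1 R w4, but not w2 R w4.

No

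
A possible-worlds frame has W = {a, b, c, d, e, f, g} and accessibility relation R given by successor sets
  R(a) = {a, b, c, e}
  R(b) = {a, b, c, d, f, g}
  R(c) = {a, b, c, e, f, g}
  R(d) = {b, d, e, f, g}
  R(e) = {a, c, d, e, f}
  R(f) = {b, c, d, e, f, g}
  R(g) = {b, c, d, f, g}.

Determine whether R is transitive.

Transitive: no — a R b and b R d, but not a R d.

No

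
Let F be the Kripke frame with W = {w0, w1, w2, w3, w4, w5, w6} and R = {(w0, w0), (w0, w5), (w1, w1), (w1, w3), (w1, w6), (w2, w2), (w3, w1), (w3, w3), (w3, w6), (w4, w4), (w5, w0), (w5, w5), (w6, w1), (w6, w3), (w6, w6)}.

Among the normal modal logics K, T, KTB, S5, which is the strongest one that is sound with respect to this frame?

S5

Reflexive (axiom T): yes — every world is R-related to itself.
Symmetric (axiom B): yes — every pair in R has its reverse in R.
Euclidean (axiom 5): yes — any two successors of a common world are R-related.
So F validates K, T, KTB, S5. The strongest is S5.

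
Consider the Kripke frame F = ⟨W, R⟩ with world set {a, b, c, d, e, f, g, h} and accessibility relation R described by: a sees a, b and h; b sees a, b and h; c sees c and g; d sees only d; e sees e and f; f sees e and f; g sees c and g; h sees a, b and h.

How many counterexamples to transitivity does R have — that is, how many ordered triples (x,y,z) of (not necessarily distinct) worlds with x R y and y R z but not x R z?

0

R is transitive; there are no such tuples.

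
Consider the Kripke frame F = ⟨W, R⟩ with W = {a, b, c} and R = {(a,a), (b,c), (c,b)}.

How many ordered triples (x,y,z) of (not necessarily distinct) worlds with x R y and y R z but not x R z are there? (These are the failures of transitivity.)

2

Enumerating: (b,c,b), (c,b,c).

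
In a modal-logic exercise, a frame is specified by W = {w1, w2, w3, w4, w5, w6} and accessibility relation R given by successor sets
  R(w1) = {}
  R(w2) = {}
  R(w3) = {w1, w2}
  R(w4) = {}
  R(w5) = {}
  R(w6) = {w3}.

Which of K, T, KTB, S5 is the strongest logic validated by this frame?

K

Reflexive (axiom T): no — w1 is not related to itself.
Symmetric (axiom B): no — w3 R w1 but not w1 R w3.
Euclidean (axiom 5): no — w3 R w1 and w3 R w2, but not w1 R w2.
So F validates K; T would additionally require R to be reflexive. The strongest is K.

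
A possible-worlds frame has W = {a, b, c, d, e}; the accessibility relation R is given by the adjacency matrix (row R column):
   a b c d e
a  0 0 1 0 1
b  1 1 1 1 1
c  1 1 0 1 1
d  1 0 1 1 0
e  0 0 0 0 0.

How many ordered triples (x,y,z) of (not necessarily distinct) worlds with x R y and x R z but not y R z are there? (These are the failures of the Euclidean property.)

26

Enumerating: (a,c,c), (a,e,c), (a,e,e), (b,a,a), (b,a,b), (b,a,d), (b,c,c), (b,d,b), (b,d,e), (b,e,a), (b,e,b), (b,e,c), … and 14 more.
Total: 26.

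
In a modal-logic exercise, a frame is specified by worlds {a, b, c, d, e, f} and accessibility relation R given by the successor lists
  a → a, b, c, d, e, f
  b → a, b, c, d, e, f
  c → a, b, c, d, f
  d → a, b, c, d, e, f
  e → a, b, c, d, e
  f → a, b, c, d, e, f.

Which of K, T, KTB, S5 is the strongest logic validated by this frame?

Reflexive (axiom T): yes — every world is R-related to itself.
Symmetric (axiom B): no — e R c but not c R e.
Euclidean (axiom 5): no — a R c and a R e, but not c R e.
So F validates K, T; KTB would additionally require R to be symmetric. The strongest is T.

T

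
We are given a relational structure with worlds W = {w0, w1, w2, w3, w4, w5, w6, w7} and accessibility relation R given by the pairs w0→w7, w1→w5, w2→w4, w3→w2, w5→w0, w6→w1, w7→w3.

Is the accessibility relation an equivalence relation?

Reflexive: no — w0 is not related to itself.
Symmetric: no — w0 R w7 but not w7 R w0.
Transitive: no — w0 R w7 and w7 R w3, but not w0 R w3.
So R is not an equivalence relation.

No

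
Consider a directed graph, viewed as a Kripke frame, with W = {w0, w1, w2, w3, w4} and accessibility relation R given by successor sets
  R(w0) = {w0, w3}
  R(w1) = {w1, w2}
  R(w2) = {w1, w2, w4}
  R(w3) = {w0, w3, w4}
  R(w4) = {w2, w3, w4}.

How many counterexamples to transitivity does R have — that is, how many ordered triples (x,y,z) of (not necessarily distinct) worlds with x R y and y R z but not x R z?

6

Enumerating: (w0,w3,w4), (w1,w2,w4), (w2,w4,w3), (w3,w4,w2), (w4,w2,w1), (w4,w3,w0).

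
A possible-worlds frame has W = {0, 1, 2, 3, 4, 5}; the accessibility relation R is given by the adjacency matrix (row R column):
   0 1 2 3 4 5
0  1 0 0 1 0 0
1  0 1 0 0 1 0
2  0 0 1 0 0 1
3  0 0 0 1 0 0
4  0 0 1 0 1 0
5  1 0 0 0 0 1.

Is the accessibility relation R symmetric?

Symmetric: no — 0 R 3 but not 3 R 0.

No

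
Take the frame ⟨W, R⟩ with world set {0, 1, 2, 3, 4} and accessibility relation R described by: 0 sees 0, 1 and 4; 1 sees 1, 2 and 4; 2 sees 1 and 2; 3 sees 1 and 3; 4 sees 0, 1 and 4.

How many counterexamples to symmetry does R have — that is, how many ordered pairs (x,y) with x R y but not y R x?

2

Enumerating: (0,1), (3,1).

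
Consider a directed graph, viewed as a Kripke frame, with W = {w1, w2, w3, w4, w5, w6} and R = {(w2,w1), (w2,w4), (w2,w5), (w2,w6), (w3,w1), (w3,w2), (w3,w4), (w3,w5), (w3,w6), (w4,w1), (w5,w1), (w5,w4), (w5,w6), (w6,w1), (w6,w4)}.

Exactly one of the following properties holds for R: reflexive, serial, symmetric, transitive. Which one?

Reflexive: no — w1 is not related to itself.
Serial: no — w1 has no R-successor.
Symmetric: no — w2 R w1 but not w1 R w2.
Transitive: yes — every two-step R-path is closed by a direct edge.
Only transitive holds.

transitive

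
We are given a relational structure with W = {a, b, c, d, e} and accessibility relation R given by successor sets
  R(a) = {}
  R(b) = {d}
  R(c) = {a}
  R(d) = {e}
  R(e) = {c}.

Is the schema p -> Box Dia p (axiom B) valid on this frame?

Axiom B corresponds to the accessibility relation being symmetric.
Symmetric: no — b R d but not d R b.

No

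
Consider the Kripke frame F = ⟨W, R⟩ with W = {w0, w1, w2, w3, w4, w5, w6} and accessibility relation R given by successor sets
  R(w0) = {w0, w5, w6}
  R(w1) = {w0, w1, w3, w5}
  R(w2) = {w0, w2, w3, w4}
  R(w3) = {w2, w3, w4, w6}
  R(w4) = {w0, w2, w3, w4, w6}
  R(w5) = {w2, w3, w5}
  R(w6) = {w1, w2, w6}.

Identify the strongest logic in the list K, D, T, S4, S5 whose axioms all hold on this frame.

Serial (axiom D): yes — every world has a successor (e.g. w0 R w0).
Reflexive (axiom T): yes — every world is R-related to itself.
Transitive (axiom 4): no — w0 R w5 and w5 R w2, but not w0 R w2.
Euclidean (axiom 5): no — w0 R w5 and w0 R w6, but not w5 R w6.
So F validates K, D, T; S4 would additionally require R to be transitive. The strongest is T.

T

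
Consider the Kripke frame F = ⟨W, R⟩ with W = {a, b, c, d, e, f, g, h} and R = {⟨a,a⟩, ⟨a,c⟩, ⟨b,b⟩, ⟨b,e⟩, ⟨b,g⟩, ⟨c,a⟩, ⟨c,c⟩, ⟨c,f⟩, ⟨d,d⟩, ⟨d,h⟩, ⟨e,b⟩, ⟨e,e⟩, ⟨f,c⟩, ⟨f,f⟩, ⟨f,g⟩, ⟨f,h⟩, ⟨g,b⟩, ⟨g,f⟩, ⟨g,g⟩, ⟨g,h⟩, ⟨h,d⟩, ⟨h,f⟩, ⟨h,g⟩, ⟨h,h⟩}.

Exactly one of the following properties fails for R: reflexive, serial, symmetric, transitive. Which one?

transitive

Reflexive: yes — every world is R-related to itself.
Serial: yes — every world has a successor (e.g. a R a).
Symmetric: yes — every pair in R has its reverse in R.
Transitive: no — a R c and c R f, but not a R f.
Only transitive fails.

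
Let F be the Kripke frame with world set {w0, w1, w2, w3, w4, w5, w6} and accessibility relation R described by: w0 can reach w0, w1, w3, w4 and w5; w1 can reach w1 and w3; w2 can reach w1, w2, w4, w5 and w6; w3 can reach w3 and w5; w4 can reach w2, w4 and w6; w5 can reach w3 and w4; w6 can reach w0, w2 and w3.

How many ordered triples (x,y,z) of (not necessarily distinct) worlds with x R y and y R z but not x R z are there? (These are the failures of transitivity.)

23

Enumerating: (w0,w4,w2), (w0,w4,w6), (w1,w3,w5), (w2,w1,w3), (w2,w5,w3), (w2,w6,w0), (w2,w6,w3), (w3,w5,w4), (w4,w2,w1), (w4,w2,w5), (w4,w6,w0), (w4,w6,w3), … and 11 more.
Total: 23.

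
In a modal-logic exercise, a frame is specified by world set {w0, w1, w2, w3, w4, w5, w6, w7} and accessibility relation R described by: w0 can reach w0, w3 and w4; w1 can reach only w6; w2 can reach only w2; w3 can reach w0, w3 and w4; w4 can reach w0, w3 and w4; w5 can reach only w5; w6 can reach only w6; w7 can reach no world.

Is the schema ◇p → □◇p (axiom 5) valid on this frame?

Yes

Axiom 5 corresponds to the accessibility relation being Euclidean.
Euclidean: yes — any two successors of a common world are R-related.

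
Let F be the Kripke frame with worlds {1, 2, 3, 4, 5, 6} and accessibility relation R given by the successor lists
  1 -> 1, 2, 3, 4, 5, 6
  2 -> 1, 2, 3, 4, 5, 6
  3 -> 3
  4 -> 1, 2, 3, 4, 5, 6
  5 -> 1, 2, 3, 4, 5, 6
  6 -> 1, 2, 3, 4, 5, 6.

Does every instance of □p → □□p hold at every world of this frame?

Axiom 4 corresponds to the accessibility relation being transitive.
Transitive: yes — every two-step R-path is closed by a direct edge.

Yes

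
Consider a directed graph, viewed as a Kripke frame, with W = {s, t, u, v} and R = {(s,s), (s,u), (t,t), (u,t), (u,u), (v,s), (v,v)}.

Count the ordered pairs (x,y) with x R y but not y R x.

3

Enumerating: (s,u), (u,t), (v,s).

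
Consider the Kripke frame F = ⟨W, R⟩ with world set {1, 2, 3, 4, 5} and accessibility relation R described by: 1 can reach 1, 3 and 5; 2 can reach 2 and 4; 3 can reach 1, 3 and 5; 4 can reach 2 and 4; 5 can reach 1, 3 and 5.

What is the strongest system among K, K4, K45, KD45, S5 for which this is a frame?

S5

Transitive (axiom 4): yes — every two-step R-path is closed by a direct edge.
Euclidean (axiom 5): yes — any two successors of a common world are R-related.
Serial (axiom D): yes — every world has a successor (e.g. 1 R 1).
Reflexive (axiom T): yes — every world is R-related to itself.
So F validates K, K4, K45, KD45, S5. The strongest is S5.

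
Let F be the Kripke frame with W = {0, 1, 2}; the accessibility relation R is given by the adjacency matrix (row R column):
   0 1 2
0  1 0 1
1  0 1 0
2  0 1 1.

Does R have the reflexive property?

Reflexive: yes — every world is R-related to itself.

Yes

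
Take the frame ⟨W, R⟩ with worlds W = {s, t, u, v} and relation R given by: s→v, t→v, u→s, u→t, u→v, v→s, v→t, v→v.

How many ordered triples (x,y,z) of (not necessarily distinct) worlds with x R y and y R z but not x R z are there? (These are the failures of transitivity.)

Enumerating: (s,v,s), (s,v,t), (t,v,s), (t,v,t).

4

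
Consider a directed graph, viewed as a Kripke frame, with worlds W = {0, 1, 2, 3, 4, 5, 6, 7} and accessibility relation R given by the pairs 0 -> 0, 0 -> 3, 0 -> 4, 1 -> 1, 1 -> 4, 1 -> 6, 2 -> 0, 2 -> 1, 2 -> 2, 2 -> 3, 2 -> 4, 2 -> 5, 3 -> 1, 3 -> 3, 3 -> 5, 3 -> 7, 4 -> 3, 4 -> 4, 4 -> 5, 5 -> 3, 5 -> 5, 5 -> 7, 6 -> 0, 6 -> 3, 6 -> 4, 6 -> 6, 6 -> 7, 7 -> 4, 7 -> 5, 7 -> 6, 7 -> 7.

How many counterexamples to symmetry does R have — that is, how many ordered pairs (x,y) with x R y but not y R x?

Enumerating: (0,3), (0,4), (1,4), (1,6), (2,0), (2,1), (2,3), (2,4), (2,5), (3,1), (3,7), (4,3), (4,5), (6,0), (6,3), (6,4), (7,4).

17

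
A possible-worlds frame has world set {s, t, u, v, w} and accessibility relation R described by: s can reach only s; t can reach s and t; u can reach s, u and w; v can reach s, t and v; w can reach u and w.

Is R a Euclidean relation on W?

No

Euclidean: no — u R s and u R w, but not s R w.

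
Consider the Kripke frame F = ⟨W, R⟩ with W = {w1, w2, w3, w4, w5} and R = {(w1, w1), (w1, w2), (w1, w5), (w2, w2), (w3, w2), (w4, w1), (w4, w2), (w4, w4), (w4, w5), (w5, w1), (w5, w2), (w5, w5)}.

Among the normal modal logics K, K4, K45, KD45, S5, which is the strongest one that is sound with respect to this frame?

Transitive (axiom 4): yes — every two-step R-path is closed by a direct edge.
Euclidean (axiom 5): no — w1 R w2 and w1 R w5, but not w2 R w5.
Serial (axiom D): yes — every world has a successor (e.g. w1 R w1).
Reflexive (axiom T): no — w3 is not related to itself.
So F validates K, K4; K45 would additionally require R to be Euclidean. The strongest is K4.

K4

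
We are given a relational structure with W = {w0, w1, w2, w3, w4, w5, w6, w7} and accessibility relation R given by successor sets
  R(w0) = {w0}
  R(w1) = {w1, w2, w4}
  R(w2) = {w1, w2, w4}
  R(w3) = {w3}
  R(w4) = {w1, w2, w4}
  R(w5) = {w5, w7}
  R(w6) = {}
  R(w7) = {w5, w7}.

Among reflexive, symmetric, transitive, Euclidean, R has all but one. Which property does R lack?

reflexive

Reflexive: no — w6 is not related to itself.
Symmetric: yes — every pair in R has its reverse in R.
Transitive: yes — every two-step R-path is closed by a direct edge.
Euclidean: yes — any two successors of a common world are R-related.
Only reflexive fails.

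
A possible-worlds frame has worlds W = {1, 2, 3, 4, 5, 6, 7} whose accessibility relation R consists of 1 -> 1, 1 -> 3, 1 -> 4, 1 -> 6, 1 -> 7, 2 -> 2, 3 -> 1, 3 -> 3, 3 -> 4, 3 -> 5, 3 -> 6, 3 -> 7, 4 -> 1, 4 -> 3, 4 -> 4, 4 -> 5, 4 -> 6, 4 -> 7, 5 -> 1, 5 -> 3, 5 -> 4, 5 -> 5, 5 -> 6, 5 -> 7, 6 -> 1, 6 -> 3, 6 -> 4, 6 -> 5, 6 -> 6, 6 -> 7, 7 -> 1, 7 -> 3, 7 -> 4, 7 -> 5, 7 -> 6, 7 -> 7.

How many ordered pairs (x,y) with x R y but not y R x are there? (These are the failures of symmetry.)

1

Enumerating: (5,1).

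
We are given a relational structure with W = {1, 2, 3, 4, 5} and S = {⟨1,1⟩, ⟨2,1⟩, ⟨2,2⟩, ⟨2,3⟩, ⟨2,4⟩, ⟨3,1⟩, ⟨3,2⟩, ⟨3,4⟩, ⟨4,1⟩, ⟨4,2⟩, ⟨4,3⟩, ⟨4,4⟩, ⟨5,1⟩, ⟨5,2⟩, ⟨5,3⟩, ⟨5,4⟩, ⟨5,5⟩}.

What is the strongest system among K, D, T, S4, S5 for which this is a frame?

D

Serial (axiom D): yes — every world has a successor (e.g. 1 S 1).
Reflexive (axiom T): no — 3 is not related to itself.
Transitive (axiom 4): no — 3 S 2 and 2 S 3, but not 3 S 3.
Euclidean (axiom 5): no — 2 S 1 and 2 S 3, but not 1 S 3.
So F validates K, D; T would additionally require S to be reflexive. The strongest is D.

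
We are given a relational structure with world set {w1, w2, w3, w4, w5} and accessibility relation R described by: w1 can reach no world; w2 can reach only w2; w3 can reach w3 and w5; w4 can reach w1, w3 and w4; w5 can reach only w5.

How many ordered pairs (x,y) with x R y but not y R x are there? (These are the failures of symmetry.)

Enumerating: (w3,w5), (w4,w1), (w4,w3).

3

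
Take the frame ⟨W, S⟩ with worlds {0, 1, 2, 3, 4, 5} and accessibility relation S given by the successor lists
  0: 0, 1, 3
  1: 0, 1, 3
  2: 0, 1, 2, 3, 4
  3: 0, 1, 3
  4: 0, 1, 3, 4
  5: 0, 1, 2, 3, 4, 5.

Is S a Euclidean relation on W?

Euclidean: no — 2 S 0 and 2 S 4, but not 0 S 4.

No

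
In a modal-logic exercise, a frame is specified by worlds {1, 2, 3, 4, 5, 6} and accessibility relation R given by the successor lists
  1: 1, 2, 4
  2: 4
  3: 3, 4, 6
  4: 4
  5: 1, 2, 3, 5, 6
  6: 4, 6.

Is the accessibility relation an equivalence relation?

Reflexive: no — 2 is not related to itself.
Symmetric: no — 1 R 2 but not 2 R 1.
Transitive: no — 5 R 1 and 1 R 4, but not 5 R 4.
So R is not an equivalence relation.

No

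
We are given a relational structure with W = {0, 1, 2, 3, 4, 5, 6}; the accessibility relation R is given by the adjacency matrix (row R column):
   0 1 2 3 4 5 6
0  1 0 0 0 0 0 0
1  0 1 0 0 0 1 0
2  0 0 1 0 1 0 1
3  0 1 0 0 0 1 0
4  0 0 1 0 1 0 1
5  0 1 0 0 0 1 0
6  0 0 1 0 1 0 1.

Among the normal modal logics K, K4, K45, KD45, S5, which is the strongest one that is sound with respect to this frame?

Transitive (axiom 4): yes — every two-step R-path is closed by a direct edge.
Euclidean (axiom 5): yes — any two successors of a common world are R-related.
Serial (axiom D): yes — every world has a successor (e.g. 0 R 0).
Reflexive (axiom T): no — 3 is not related to itself.
So F validates K, K4, K45, KD45; S5 would additionally require R to be reflexive. The strongest is KD45.

KD45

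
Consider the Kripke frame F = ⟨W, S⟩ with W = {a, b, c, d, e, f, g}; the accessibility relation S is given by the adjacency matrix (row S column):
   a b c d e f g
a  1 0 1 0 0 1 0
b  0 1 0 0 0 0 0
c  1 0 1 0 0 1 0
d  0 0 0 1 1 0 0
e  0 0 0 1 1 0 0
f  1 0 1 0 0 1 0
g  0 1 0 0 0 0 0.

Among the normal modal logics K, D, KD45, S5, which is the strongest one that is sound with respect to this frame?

Serial (axiom D): yes — every world has a successor (e.g. a S a).
Euclidean (axiom 5): yes — any two successors of a common world are S-related.
Transitive (axiom 4): yes — every two-step S-path is closed by a direct edge.
Reflexive (axiom T): no — g is not related to itself.
So F validates K, D, KD45; S5 would additionally require S to be reflexive. The strongest is KD45.

KD45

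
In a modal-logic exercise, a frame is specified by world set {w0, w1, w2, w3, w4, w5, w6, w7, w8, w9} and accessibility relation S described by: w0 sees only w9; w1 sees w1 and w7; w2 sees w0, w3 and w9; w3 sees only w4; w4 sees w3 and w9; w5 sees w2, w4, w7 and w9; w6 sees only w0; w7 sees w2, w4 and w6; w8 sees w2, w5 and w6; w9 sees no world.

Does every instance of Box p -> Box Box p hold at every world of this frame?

By correspondence theory, 4 is valid on a frame iff S is transitive.
Transitive: no — w1 S w7 and w7 S w2, but not w1 S w2.

No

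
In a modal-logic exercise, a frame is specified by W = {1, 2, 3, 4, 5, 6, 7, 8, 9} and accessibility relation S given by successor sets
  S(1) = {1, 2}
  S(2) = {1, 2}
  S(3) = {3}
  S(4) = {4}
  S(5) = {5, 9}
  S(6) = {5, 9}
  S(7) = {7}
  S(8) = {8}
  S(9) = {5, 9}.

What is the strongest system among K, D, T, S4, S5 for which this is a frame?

Serial (axiom D): yes — every world has a successor (e.g. 1 S 1).
Reflexive (axiom T): no — 6 is not related to itself.
Transitive (axiom 4): yes — every two-step S-path is closed by a direct edge.
Euclidean (axiom 5): yes — any two successors of a common world are S-related.
So F validates K, D; T would additionally require S to be reflexive. The strongest is D.

D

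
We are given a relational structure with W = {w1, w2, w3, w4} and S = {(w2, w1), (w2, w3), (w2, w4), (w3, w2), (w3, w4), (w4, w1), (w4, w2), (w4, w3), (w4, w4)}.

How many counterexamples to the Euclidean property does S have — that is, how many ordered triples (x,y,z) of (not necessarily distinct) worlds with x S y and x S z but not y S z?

13

Enumerating: (w2,w1,w1), (w2,w1,w3), (w2,w1,w4), (w2,w3,w1), (w2,w3,w3), (w3,w2,w2), (w4,w1,w1), (w4,w1,w2), (w4,w1,w3), (w4,w1,w4), (w4,w2,w2), (w4,w3,w1), (w4,w3,w3).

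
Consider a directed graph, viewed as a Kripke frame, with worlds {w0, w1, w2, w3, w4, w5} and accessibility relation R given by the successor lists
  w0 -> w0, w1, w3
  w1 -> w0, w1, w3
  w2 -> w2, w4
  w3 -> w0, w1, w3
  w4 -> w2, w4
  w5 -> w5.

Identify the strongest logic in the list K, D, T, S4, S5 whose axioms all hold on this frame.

Serial (axiom D): yes — every world has a successor (e.g. w0 R w0).
Reflexive (axiom T): yes — every world is R-related to itself.
Transitive (axiom 4): yes — every two-step R-path is closed by a direct edge.
Euclidean (axiom 5): yes — any two successors of a common world are R-related.
So F validates K, D, T, S4, S5. The strongest is S5.

S5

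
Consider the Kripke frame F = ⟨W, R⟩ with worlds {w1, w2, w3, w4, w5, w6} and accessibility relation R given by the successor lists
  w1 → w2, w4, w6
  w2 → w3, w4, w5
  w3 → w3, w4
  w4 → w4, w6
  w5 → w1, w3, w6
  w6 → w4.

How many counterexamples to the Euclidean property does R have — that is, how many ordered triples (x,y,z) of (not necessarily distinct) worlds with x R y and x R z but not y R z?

Enumerating: (w1,w2,w2), (w1,w2,w6), (w1,w4,w2), (w1,w6,w2), (w1,w6,w6), (w2,w3,w5), (w2,w4,w3), (w2,w4,w5), (w2,w5,w4), (w2,w5,w5), (w3,w4,w3), (w4,w6,w6), … and 7 more.
Total: 19.

19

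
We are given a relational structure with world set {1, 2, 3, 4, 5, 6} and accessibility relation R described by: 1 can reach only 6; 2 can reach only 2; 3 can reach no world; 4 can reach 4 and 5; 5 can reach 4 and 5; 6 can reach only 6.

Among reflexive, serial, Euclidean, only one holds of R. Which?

Reflexive: no — 1 is not related to itself.
Serial: no — 3 has no R-successor.
Euclidean: yes — any two successors of a common world are R-related.
Only Euclidean holds.

Euclidean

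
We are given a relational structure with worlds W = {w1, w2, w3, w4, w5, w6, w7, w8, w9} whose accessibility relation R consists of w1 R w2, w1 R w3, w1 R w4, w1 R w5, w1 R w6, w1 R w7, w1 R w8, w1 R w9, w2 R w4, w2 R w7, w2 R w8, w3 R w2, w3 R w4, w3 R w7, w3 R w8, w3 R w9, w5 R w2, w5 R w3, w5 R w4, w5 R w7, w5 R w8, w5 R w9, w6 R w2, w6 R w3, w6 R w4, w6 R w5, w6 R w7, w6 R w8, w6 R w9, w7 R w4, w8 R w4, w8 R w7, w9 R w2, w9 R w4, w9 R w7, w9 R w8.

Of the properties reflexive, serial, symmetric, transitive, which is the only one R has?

Reflexive: no — w1 is not related to itself.
Serial: no — w4 has no R-successor.
Symmetric: no — w1 R w2 but not w2 R w1.
Transitive: yes — every two-step R-path is closed by a direct edge.
Only transitive holds.

transitive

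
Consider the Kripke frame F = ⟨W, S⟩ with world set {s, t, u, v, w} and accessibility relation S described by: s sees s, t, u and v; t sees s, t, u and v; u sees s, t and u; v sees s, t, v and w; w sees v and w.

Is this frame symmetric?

Symmetric: yes — every pair in S has its reverse in S.

Yes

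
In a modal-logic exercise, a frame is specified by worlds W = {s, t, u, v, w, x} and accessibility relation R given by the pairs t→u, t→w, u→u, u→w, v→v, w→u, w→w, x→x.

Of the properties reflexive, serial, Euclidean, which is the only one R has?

Euclidean

Reflexive: no — s is not related to itself.
Serial: no — s has no R-successor.
Euclidean: yes — any two successors of a common world are R-related.
Only Euclidean holds.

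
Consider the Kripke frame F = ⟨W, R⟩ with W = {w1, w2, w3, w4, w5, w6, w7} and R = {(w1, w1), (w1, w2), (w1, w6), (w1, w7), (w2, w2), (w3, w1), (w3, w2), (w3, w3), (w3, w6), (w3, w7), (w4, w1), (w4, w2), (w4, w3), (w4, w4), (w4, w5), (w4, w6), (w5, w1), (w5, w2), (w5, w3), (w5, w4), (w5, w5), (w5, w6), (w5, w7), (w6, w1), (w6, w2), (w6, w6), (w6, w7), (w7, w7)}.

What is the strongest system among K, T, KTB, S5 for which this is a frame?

T

Reflexive (axiom T): yes — every world is R-related to itself.
Symmetric (axiom B): no — w1 R w2 but not w2 R w1.
Euclidean (axiom 5): no — w1 R w2 and w1 R w6, but not w2 R w6.
So F validates K, T; KTB would additionally require R to be symmetric. The strongest is T.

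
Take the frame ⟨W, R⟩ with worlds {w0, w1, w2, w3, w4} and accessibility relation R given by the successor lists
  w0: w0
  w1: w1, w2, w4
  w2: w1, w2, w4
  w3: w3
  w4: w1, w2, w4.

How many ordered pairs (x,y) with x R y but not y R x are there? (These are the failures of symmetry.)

R is symmetric; there are no such tuples.

0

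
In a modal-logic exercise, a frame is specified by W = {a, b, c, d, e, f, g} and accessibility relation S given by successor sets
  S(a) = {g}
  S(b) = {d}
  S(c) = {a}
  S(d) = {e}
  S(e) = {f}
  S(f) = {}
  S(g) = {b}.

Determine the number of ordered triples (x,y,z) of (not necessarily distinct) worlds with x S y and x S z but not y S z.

Enumerating: (a,g,g), (b,d,d), (c,a,a), (d,e,e), (e,f,f), (g,b,b).

6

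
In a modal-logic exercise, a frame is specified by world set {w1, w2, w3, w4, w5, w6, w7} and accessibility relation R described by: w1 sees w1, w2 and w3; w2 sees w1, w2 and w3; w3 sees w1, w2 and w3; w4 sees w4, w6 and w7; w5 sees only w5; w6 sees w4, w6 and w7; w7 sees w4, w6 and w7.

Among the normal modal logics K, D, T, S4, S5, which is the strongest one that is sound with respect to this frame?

Serial (axiom D): yes — every world has a successor (e.g. w1 R w1).
Reflexive (axiom T): yes — every world is R-related to itself.
Transitive (axiom 4): yes — every two-step R-path is closed by a direct edge.
Euclidean (axiom 5): yes — any two successors of a common world are R-related.
So F validates K, D, T, S4, S5. The strongest is S5.

S5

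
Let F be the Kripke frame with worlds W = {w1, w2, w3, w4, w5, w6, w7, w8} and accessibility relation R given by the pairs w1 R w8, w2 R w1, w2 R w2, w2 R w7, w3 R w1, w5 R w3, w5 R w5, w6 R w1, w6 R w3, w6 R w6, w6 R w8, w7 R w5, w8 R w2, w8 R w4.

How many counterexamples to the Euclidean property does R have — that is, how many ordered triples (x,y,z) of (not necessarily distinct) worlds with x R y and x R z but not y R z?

Enumerating: (w1,w8,w8), (w2,w1,w1), (w2,w1,w2), (w2,w1,w7), (w2,w7,w1), (w2,w7,w2), (w2,w7,w7), (w3,w1,w1), (w5,w3,w3), (w5,w3,w5), (w6,w1,w1), (w6,w1,w3), … and 11 more.
Total: 23.

23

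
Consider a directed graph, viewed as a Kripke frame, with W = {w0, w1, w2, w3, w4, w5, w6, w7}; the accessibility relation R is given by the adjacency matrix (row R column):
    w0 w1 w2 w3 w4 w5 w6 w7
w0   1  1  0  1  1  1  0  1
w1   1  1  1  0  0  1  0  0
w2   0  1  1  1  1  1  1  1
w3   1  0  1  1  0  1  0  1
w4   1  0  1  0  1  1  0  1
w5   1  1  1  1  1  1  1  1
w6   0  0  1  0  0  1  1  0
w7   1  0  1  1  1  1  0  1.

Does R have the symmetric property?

Yes

Symmetric: yes — every pair in R has its reverse in R.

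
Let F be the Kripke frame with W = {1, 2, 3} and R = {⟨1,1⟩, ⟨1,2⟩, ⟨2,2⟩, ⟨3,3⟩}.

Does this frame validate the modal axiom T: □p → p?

The schema T characterises exactly the reflexive frames.
Reflexive: yes — every world is R-related to itself.

Yes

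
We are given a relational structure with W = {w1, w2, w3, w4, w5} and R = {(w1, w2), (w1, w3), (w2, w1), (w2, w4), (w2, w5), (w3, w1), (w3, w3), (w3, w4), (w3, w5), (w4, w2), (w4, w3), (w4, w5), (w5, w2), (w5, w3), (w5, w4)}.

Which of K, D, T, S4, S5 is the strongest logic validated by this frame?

Serial (axiom D): yes — every world has a successor (e.g. w1 R w2).
Reflexive (axiom T): no — w1 is not related to itself.
Transitive (axiom 4): no — w1 R w2 and w2 R w4, but not w1 R w4.
Euclidean (axiom 5): no — w1 R w2 and w1 R w3, but not w2 R w3.
So F validates K, D; T would additionally require R to be reflexive. The strongest is D.

D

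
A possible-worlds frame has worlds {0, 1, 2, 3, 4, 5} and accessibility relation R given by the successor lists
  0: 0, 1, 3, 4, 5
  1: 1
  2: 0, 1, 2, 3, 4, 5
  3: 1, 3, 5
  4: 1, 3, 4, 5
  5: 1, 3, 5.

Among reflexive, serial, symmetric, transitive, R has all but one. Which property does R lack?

Reflexive: yes — every world is R-related to itself.
Serial: yes — every world has a successor (e.g. 0 R 0).
Symmetric: no — 0 R 1 but not 1 R 0.
Transitive: yes — every two-step R-path is closed by a direct edge.
Only symmetric fails.

symmetric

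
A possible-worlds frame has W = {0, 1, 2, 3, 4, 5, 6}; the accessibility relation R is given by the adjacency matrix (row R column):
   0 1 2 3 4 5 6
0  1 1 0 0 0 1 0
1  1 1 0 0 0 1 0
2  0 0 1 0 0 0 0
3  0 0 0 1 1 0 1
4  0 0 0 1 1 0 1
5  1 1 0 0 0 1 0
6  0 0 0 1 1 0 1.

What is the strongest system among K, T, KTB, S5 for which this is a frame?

S5

Reflexive (axiom T): yes — every world is R-related to itself.
Symmetric (axiom B): yes — every pair in R has its reverse in R.
Euclidean (axiom 5): yes — any two successors of a common world are R-related.
So F validates K, T, KTB, S5. The strongest is S5.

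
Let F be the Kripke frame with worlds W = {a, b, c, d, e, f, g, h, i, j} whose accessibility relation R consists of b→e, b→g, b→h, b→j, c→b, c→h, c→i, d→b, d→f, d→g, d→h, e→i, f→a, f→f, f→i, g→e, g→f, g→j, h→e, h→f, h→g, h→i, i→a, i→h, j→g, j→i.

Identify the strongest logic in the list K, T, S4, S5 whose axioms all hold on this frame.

Reflexive (axiom T): no — a is not related to itself.
Transitive (axiom 4): no — b R e and e R i, but not b R i.
Euclidean (axiom 5): no — b R e and b R g, but not e R g.
So F validates K; T would additionally require R to be reflexive. The strongest is K.

K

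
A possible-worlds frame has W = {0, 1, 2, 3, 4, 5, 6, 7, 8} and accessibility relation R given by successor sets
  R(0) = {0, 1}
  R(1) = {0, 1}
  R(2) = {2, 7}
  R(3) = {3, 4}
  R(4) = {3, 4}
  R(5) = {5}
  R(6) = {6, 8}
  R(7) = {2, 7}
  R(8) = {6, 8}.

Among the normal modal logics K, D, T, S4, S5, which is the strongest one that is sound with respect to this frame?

Serial (axiom D): yes — every world has a successor (e.g. 0 R 0).
Reflexive (axiom T): yes — every world is R-related to itself.
Transitive (axiom 4): yes — every two-step R-path is closed by a direct edge.
Euclidean (axiom 5): yes — any two successors of a common world are R-related.
So F validates K, D, T, S4, S5. The strongest is S5.

S5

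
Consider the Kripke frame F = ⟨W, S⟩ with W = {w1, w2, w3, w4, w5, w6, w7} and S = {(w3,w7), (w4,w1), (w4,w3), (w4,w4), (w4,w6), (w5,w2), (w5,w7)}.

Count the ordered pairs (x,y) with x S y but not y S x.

Enumerating: (w3,w7), (w4,w1), (w4,w3), (w4,w6), (w5,w2), (w5,w7).

6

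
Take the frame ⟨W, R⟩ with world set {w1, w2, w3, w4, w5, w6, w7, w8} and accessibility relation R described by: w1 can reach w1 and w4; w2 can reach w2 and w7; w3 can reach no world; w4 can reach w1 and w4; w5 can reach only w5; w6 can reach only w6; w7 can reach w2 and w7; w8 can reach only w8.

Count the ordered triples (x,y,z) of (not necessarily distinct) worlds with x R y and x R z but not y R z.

R is Euclidean; there are no such tuples.

0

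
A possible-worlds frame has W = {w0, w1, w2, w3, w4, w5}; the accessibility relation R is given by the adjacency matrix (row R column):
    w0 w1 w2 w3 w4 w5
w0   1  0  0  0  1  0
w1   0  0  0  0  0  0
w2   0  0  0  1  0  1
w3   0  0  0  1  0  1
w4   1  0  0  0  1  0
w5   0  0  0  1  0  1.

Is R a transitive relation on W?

Yes

Transitive: yes — every two-step R-path is closed by a direct edge.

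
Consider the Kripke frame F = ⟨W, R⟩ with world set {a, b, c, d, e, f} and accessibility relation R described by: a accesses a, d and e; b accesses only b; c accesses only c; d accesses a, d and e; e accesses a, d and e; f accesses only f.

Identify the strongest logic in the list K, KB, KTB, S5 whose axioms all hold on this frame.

S5

Symmetric (axiom B): yes — every pair in R has its reverse in R.
Reflexive (axiom T): yes — every world is R-related to itself.
Euclidean (axiom 5): yes — any two successors of a common world are R-related.
So F validates K, KB, KTB, S5. The strongest is S5.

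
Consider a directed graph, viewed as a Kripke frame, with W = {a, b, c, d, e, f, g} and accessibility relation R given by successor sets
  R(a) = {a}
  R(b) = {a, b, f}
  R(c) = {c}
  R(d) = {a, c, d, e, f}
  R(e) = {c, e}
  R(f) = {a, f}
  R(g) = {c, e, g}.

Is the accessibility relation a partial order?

Yes

Reflexive: yes — every world is R-related to itself.
Transitive: yes — every two-step R-path is closed by a direct edge.
Antisymmetric: yes — no distinct pair is related both ways.
So R is a partial order.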